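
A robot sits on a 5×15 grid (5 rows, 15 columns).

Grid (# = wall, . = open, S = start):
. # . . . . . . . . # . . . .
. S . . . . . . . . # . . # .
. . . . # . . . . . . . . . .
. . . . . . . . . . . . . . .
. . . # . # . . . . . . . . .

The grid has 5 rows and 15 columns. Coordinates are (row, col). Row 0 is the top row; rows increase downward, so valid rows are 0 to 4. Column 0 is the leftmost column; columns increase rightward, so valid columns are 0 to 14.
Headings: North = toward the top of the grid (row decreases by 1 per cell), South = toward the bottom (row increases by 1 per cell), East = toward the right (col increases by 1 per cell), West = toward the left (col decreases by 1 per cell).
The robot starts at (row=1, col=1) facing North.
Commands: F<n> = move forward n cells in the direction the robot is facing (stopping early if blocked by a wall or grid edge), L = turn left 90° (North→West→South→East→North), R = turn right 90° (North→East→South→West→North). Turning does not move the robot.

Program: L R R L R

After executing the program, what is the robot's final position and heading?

Answer: Final position: (row=1, col=1), facing East

Derivation:
Start: (row=1, col=1), facing North
  L: turn left, now facing West
  R: turn right, now facing North
  R: turn right, now facing East
  L: turn left, now facing North
  R: turn right, now facing East
Final: (row=1, col=1), facing East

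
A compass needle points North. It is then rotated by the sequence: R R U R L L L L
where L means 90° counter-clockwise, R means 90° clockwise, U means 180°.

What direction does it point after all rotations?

Start: North
  R (right (90° clockwise)) -> East
  R (right (90° clockwise)) -> South
  U (U-turn (180°)) -> North
  R (right (90° clockwise)) -> East
  L (left (90° counter-clockwise)) -> North
  L (left (90° counter-clockwise)) -> West
  L (left (90° counter-clockwise)) -> South
  L (left (90° counter-clockwise)) -> East
Final: East

Answer: Final heading: East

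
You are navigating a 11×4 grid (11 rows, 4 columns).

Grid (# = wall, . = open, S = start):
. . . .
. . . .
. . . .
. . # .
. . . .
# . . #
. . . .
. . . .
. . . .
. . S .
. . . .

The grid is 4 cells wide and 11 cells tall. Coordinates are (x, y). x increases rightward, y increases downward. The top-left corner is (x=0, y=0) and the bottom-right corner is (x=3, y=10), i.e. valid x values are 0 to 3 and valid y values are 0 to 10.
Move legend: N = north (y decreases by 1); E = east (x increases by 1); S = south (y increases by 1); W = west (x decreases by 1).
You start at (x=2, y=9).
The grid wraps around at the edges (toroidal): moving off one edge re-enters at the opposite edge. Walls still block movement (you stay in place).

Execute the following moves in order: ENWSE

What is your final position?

Start: (x=2, y=9)
  E (east): (x=2, y=9) -> (x=3, y=9)
  N (north): (x=3, y=9) -> (x=3, y=8)
  W (west): (x=3, y=8) -> (x=2, y=8)
  S (south): (x=2, y=8) -> (x=2, y=9)
  E (east): (x=2, y=9) -> (x=3, y=9)
Final: (x=3, y=9)

Answer: Final position: (x=3, y=9)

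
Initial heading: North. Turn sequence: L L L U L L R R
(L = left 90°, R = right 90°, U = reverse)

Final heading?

Start: North
  L (left (90° counter-clockwise)) -> West
  L (left (90° counter-clockwise)) -> South
  L (left (90° counter-clockwise)) -> East
  U (U-turn (180°)) -> West
  L (left (90° counter-clockwise)) -> South
  L (left (90° counter-clockwise)) -> East
  R (right (90° clockwise)) -> South
  R (right (90° clockwise)) -> West
Final: West

Answer: Final heading: West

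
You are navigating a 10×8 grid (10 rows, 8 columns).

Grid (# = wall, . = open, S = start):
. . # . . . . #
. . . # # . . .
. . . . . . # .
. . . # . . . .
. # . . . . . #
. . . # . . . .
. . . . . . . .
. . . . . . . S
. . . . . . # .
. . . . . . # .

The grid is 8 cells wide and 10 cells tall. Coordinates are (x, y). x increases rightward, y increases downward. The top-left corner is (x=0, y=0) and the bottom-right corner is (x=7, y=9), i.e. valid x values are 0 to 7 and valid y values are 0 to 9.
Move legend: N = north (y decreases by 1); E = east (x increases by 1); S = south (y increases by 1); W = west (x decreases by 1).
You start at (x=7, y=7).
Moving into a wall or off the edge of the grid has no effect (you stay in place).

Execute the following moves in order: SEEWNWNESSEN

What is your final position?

Start: (x=7, y=7)
  S (south): (x=7, y=7) -> (x=7, y=8)
  E (east): blocked, stay at (x=7, y=8)
  E (east): blocked, stay at (x=7, y=8)
  W (west): blocked, stay at (x=7, y=8)
  N (north): (x=7, y=8) -> (x=7, y=7)
  W (west): (x=7, y=7) -> (x=6, y=7)
  N (north): (x=6, y=7) -> (x=6, y=6)
  E (east): (x=6, y=6) -> (x=7, y=6)
  S (south): (x=7, y=6) -> (x=7, y=7)
  S (south): (x=7, y=7) -> (x=7, y=8)
  E (east): blocked, stay at (x=7, y=8)
  N (north): (x=7, y=8) -> (x=7, y=7)
Final: (x=7, y=7)

Answer: Final position: (x=7, y=7)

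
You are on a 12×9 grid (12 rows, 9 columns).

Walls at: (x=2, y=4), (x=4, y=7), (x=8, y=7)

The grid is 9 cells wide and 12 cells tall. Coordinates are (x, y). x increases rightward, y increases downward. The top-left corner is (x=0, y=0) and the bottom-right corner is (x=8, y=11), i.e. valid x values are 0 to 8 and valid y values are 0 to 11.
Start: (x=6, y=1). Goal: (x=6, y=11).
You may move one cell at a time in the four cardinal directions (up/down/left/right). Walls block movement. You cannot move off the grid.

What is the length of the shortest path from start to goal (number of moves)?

BFS from (x=6, y=1) until reaching (x=6, y=11):
  Distance 0: (x=6, y=1)
  Distance 1: (x=6, y=0), (x=5, y=1), (x=7, y=1), (x=6, y=2)
  Distance 2: (x=5, y=0), (x=7, y=0), (x=4, y=1), (x=8, y=1), (x=5, y=2), (x=7, y=2), (x=6, y=3)
  Distance 3: (x=4, y=0), (x=8, y=0), (x=3, y=1), (x=4, y=2), (x=8, y=2), (x=5, y=3), (x=7, y=3), (x=6, y=4)
  Distance 4: (x=3, y=0), (x=2, y=1), (x=3, y=2), (x=4, y=3), (x=8, y=3), (x=5, y=4), (x=7, y=4), (x=6, y=5)
  Distance 5: (x=2, y=0), (x=1, y=1), (x=2, y=2), (x=3, y=3), (x=4, y=4), (x=8, y=4), (x=5, y=5), (x=7, y=5), (x=6, y=6)
  Distance 6: (x=1, y=0), (x=0, y=1), (x=1, y=2), (x=2, y=3), (x=3, y=4), (x=4, y=5), (x=8, y=5), (x=5, y=6), (x=7, y=6), (x=6, y=7)
  Distance 7: (x=0, y=0), (x=0, y=2), (x=1, y=3), (x=3, y=5), (x=4, y=6), (x=8, y=6), (x=5, y=7), (x=7, y=7), (x=6, y=8)
  Distance 8: (x=0, y=3), (x=1, y=4), (x=2, y=5), (x=3, y=6), (x=5, y=8), (x=7, y=8), (x=6, y=9)
  Distance 9: (x=0, y=4), (x=1, y=5), (x=2, y=6), (x=3, y=7), (x=4, y=8), (x=8, y=8), (x=5, y=9), (x=7, y=9), (x=6, y=10)
  Distance 10: (x=0, y=5), (x=1, y=6), (x=2, y=7), (x=3, y=8), (x=4, y=9), (x=8, y=9), (x=5, y=10), (x=7, y=10), (x=6, y=11)  <- goal reached here
One shortest path (10 moves): (x=6, y=1) -> (x=6, y=2) -> (x=6, y=3) -> (x=6, y=4) -> (x=6, y=5) -> (x=6, y=6) -> (x=6, y=7) -> (x=6, y=8) -> (x=6, y=9) -> (x=6, y=10) -> (x=6, y=11)

Answer: Shortest path length: 10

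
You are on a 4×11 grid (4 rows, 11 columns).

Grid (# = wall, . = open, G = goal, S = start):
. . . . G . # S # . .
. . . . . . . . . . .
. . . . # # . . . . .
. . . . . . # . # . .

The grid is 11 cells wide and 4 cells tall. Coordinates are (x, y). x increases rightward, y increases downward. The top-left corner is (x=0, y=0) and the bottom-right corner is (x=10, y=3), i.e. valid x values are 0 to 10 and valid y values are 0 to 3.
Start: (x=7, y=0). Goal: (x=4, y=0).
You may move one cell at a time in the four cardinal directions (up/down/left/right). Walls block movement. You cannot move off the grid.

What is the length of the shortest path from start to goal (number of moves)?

Answer: Shortest path length: 5

Derivation:
BFS from (x=7, y=0) until reaching (x=4, y=0):
  Distance 0: (x=7, y=0)
  Distance 1: (x=7, y=1)
  Distance 2: (x=6, y=1), (x=8, y=1), (x=7, y=2)
  Distance 3: (x=5, y=1), (x=9, y=1), (x=6, y=2), (x=8, y=2), (x=7, y=3)
  Distance 4: (x=5, y=0), (x=9, y=0), (x=4, y=1), (x=10, y=1), (x=9, y=2)
  Distance 5: (x=4, y=0), (x=10, y=0), (x=3, y=1), (x=10, y=2), (x=9, y=3)  <- goal reached here
One shortest path (5 moves): (x=7, y=0) -> (x=7, y=1) -> (x=6, y=1) -> (x=5, y=1) -> (x=4, y=1) -> (x=4, y=0)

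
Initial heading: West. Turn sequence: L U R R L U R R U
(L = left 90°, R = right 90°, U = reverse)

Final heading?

Answer: Final heading: West

Derivation:
Start: West
  L (left (90° counter-clockwise)) -> South
  U (U-turn (180°)) -> North
  R (right (90° clockwise)) -> East
  R (right (90° clockwise)) -> South
  L (left (90° counter-clockwise)) -> East
  U (U-turn (180°)) -> West
  R (right (90° clockwise)) -> North
  R (right (90° clockwise)) -> East
  U (U-turn (180°)) -> West
Final: West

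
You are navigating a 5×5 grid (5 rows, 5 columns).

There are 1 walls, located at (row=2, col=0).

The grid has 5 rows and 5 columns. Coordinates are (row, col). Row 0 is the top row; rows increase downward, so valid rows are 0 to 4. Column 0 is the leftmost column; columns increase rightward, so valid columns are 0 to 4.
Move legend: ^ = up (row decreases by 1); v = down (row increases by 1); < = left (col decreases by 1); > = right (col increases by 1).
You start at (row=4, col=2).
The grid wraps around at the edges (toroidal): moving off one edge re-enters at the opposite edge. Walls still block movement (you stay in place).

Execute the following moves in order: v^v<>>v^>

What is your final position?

Answer: Final position: (row=0, col=4)

Derivation:
Start: (row=4, col=2)
  v (down): (row=4, col=2) -> (row=0, col=2)
  ^ (up): (row=0, col=2) -> (row=4, col=2)
  v (down): (row=4, col=2) -> (row=0, col=2)
  < (left): (row=0, col=2) -> (row=0, col=1)
  > (right): (row=0, col=1) -> (row=0, col=2)
  > (right): (row=0, col=2) -> (row=0, col=3)
  v (down): (row=0, col=3) -> (row=1, col=3)
  ^ (up): (row=1, col=3) -> (row=0, col=3)
  > (right): (row=0, col=3) -> (row=0, col=4)
Final: (row=0, col=4)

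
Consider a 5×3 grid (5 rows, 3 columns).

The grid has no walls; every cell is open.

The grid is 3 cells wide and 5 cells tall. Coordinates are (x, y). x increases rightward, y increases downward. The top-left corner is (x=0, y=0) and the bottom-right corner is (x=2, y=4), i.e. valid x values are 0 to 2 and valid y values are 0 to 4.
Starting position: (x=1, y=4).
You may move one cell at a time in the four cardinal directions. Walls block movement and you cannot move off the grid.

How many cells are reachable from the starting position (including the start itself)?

BFS flood-fill from (x=1, y=4):
  Distance 0: (x=1, y=4)
  Distance 1: (x=1, y=3), (x=0, y=4), (x=2, y=4)
  Distance 2: (x=1, y=2), (x=0, y=3), (x=2, y=3)
  Distance 3: (x=1, y=1), (x=0, y=2), (x=2, y=2)
  Distance 4: (x=1, y=0), (x=0, y=1), (x=2, y=1)
  Distance 5: (x=0, y=0), (x=2, y=0)
Total reachable: 15 (grid has 15 open cells total)

Answer: Reachable cells: 15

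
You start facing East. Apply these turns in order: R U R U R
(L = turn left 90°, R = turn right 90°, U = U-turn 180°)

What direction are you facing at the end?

Start: East
  R (right (90° clockwise)) -> South
  U (U-turn (180°)) -> North
  R (right (90° clockwise)) -> East
  U (U-turn (180°)) -> West
  R (right (90° clockwise)) -> North
Final: North

Answer: Final heading: North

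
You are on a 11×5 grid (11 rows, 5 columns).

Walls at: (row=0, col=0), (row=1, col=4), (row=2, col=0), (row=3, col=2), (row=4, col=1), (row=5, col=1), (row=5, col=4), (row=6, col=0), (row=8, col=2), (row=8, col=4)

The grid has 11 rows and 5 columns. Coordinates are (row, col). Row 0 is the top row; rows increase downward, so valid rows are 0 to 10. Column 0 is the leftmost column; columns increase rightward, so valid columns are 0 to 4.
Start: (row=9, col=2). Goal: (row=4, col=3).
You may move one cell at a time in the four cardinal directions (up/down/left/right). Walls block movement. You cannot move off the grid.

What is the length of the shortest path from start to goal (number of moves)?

Answer: Shortest path length: 6

Derivation:
BFS from (row=9, col=2) until reaching (row=4, col=3):
  Distance 0: (row=9, col=2)
  Distance 1: (row=9, col=1), (row=9, col=3), (row=10, col=2)
  Distance 2: (row=8, col=1), (row=8, col=3), (row=9, col=0), (row=9, col=4), (row=10, col=1), (row=10, col=3)
  Distance 3: (row=7, col=1), (row=7, col=3), (row=8, col=0), (row=10, col=0), (row=10, col=4)
  Distance 4: (row=6, col=1), (row=6, col=3), (row=7, col=0), (row=7, col=2), (row=7, col=4)
  Distance 5: (row=5, col=3), (row=6, col=2), (row=6, col=4)
  Distance 6: (row=4, col=3), (row=5, col=2)  <- goal reached here
One shortest path (6 moves): (row=9, col=2) -> (row=9, col=3) -> (row=8, col=3) -> (row=7, col=3) -> (row=6, col=3) -> (row=5, col=3) -> (row=4, col=3)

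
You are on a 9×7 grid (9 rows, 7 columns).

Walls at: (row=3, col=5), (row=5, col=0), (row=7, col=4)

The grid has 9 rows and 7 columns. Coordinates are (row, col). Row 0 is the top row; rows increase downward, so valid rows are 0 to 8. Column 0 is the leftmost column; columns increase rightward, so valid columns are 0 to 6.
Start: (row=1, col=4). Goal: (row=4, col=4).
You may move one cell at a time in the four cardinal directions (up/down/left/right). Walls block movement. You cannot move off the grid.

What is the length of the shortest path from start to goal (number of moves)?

BFS from (row=1, col=4) until reaching (row=4, col=4):
  Distance 0: (row=1, col=4)
  Distance 1: (row=0, col=4), (row=1, col=3), (row=1, col=5), (row=2, col=4)
  Distance 2: (row=0, col=3), (row=0, col=5), (row=1, col=2), (row=1, col=6), (row=2, col=3), (row=2, col=5), (row=3, col=4)
  Distance 3: (row=0, col=2), (row=0, col=6), (row=1, col=1), (row=2, col=2), (row=2, col=6), (row=3, col=3), (row=4, col=4)  <- goal reached here
One shortest path (3 moves): (row=1, col=4) -> (row=2, col=4) -> (row=3, col=4) -> (row=4, col=4)

Answer: Shortest path length: 3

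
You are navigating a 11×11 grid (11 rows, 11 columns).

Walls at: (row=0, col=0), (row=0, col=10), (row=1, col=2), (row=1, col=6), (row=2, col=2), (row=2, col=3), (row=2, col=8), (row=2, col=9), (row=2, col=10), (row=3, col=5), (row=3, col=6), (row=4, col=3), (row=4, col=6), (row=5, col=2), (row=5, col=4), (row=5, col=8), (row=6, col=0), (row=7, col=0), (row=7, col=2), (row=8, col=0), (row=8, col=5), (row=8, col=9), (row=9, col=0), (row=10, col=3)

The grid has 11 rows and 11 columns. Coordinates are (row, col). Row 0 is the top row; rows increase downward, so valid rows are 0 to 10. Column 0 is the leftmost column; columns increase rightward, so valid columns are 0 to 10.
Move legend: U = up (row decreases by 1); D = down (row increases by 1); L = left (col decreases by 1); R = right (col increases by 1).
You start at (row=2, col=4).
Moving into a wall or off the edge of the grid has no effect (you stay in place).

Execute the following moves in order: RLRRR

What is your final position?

Answer: Final position: (row=2, col=7)

Derivation:
Start: (row=2, col=4)
  R (right): (row=2, col=4) -> (row=2, col=5)
  L (left): (row=2, col=5) -> (row=2, col=4)
  R (right): (row=2, col=4) -> (row=2, col=5)
  R (right): (row=2, col=5) -> (row=2, col=6)
  R (right): (row=2, col=6) -> (row=2, col=7)
Final: (row=2, col=7)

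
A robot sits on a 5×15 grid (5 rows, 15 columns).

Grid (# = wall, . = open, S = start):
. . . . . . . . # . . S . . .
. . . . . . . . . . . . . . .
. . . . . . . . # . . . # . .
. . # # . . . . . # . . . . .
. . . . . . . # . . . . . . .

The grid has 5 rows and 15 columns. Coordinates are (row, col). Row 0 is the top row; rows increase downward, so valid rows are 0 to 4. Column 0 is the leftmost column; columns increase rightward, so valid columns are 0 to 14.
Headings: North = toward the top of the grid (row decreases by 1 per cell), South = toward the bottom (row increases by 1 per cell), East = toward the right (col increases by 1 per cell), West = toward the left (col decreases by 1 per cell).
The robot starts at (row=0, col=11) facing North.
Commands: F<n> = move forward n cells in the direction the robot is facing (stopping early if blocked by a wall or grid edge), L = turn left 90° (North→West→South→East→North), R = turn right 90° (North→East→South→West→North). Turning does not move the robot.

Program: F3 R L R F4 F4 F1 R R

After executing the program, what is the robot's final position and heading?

Answer: Final position: (row=0, col=14), facing West

Derivation:
Start: (row=0, col=11), facing North
  F3: move forward 0/3 (blocked), now at (row=0, col=11)
  R: turn right, now facing East
  L: turn left, now facing North
  R: turn right, now facing East
  F4: move forward 3/4 (blocked), now at (row=0, col=14)
  F4: move forward 0/4 (blocked), now at (row=0, col=14)
  F1: move forward 0/1 (blocked), now at (row=0, col=14)
  R: turn right, now facing South
  R: turn right, now facing West
Final: (row=0, col=14), facing West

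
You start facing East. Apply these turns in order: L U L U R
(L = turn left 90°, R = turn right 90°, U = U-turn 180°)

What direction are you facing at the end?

Start: East
  L (left (90° counter-clockwise)) -> North
  U (U-turn (180°)) -> South
  L (left (90° counter-clockwise)) -> East
  U (U-turn (180°)) -> West
  R (right (90° clockwise)) -> North
Final: North

Answer: Final heading: North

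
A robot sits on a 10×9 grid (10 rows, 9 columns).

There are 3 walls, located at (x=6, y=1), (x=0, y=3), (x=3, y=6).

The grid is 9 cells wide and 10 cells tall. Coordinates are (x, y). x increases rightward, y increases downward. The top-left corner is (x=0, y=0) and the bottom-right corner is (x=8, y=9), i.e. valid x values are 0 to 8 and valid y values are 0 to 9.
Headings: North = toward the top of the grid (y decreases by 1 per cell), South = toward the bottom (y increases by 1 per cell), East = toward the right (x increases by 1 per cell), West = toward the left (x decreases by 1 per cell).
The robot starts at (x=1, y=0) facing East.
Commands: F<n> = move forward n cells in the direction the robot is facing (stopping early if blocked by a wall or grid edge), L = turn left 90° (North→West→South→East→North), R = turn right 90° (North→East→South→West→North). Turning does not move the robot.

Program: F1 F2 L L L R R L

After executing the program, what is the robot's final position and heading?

Answer: Final position: (x=4, y=0), facing West

Derivation:
Start: (x=1, y=0), facing East
  F1: move forward 1, now at (x=2, y=0)
  F2: move forward 2, now at (x=4, y=0)
  L: turn left, now facing North
  L: turn left, now facing West
  L: turn left, now facing South
  R: turn right, now facing West
  R: turn right, now facing North
  L: turn left, now facing West
Final: (x=4, y=0), facing West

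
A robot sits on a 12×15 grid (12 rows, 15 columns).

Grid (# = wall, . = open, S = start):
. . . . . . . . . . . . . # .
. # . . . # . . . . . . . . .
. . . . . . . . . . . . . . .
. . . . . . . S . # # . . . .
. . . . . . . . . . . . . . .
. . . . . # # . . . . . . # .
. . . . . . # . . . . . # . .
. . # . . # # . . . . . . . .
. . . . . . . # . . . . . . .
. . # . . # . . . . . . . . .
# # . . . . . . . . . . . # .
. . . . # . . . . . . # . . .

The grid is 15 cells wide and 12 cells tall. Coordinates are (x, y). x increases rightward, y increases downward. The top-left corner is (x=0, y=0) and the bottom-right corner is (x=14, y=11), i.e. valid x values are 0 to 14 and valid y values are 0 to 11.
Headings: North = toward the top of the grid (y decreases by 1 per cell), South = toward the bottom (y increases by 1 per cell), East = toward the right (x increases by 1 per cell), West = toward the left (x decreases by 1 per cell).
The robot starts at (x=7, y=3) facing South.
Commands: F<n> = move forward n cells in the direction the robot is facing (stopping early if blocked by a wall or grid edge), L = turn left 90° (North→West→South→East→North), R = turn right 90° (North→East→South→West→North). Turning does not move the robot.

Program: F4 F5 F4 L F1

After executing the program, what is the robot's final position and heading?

Start: (x=7, y=3), facing South
  F4: move forward 4, now at (x=7, y=7)
  F5: move forward 0/5 (blocked), now at (x=7, y=7)
  F4: move forward 0/4 (blocked), now at (x=7, y=7)
  L: turn left, now facing East
  F1: move forward 1, now at (x=8, y=7)
Final: (x=8, y=7), facing East

Answer: Final position: (x=8, y=7), facing East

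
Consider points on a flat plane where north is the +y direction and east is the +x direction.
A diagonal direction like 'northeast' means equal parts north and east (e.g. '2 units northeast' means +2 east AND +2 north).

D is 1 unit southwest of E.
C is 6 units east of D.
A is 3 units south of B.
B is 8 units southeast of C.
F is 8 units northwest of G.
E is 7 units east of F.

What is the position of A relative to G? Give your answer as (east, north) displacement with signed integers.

Place G at the origin (east=0, north=0).
  F is 8 units northwest of G: delta (east=-8, north=+8); F at (east=-8, north=8).
  E is 7 units east of F: delta (east=+7, north=+0); E at (east=-1, north=8).
  D is 1 unit southwest of E: delta (east=-1, north=-1); D at (east=-2, north=7).
  C is 6 units east of D: delta (east=+6, north=+0); C at (east=4, north=7).
  B is 8 units southeast of C: delta (east=+8, north=-8); B at (east=12, north=-1).
  A is 3 units south of B: delta (east=+0, north=-3); A at (east=12, north=-4).
Therefore A relative to G: (east=12, north=-4).

Answer: A is at (east=12, north=-4) relative to G.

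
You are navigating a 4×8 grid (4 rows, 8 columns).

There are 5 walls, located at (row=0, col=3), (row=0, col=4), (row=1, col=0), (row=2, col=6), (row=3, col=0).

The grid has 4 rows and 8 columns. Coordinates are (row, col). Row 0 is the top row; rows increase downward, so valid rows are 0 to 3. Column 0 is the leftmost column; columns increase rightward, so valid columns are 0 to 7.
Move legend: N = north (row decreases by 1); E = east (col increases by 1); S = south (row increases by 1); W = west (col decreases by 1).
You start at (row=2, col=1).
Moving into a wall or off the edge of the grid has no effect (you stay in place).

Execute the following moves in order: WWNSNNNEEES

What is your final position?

Start: (row=2, col=1)
  W (west): (row=2, col=1) -> (row=2, col=0)
  W (west): blocked, stay at (row=2, col=0)
  N (north): blocked, stay at (row=2, col=0)
  S (south): blocked, stay at (row=2, col=0)
  [×3]N (north): blocked, stay at (row=2, col=0)
  E (east): (row=2, col=0) -> (row=2, col=1)
  E (east): (row=2, col=1) -> (row=2, col=2)
  E (east): (row=2, col=2) -> (row=2, col=3)
  S (south): (row=2, col=3) -> (row=3, col=3)
Final: (row=3, col=3)

Answer: Final position: (row=3, col=3)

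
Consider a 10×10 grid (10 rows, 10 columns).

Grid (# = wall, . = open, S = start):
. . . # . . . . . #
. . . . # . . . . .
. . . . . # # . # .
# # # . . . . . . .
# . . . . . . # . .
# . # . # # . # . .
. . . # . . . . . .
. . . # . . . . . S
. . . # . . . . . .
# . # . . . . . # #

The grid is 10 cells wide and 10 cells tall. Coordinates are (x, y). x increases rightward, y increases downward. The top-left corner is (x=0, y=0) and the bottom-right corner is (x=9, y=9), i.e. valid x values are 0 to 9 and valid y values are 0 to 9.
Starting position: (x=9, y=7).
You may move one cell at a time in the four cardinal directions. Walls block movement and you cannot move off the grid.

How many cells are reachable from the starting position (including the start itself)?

Answer: Reachable cells: 77

Derivation:
BFS flood-fill from (x=9, y=7):
  Distance 0: (x=9, y=7)
  Distance 1: (x=9, y=6), (x=8, y=7), (x=9, y=8)
  Distance 2: (x=9, y=5), (x=8, y=6), (x=7, y=7), (x=8, y=8)
  Distance 3: (x=9, y=4), (x=8, y=5), (x=7, y=6), (x=6, y=7), (x=7, y=8)
  Distance 4: (x=9, y=3), (x=8, y=4), (x=6, y=6), (x=5, y=7), (x=6, y=8), (x=7, y=9)
  Distance 5: (x=9, y=2), (x=8, y=3), (x=6, y=5), (x=5, y=6), (x=4, y=7), (x=5, y=8), (x=6, y=9)
  Distance 6: (x=9, y=1), (x=7, y=3), (x=6, y=4), (x=4, y=6), (x=4, y=8), (x=5, y=9)
  Distance 7: (x=8, y=1), (x=7, y=2), (x=6, y=3), (x=5, y=4), (x=4, y=9)
  Distance 8: (x=8, y=0), (x=7, y=1), (x=5, y=3), (x=4, y=4), (x=3, y=9)
  Distance 9: (x=7, y=0), (x=6, y=1), (x=4, y=3), (x=3, y=4)
  Distance 10: (x=6, y=0), (x=5, y=1), (x=4, y=2), (x=3, y=3), (x=2, y=4), (x=3, y=5)
  Distance 11: (x=5, y=0), (x=3, y=2), (x=1, y=4)
  Distance 12: (x=4, y=0), (x=3, y=1), (x=2, y=2), (x=1, y=5)
  Distance 13: (x=2, y=1), (x=1, y=2), (x=1, y=6)
  Distance 14: (x=2, y=0), (x=1, y=1), (x=0, y=2), (x=0, y=6), (x=2, y=6), (x=1, y=7)
  Distance 15: (x=1, y=0), (x=0, y=1), (x=0, y=7), (x=2, y=7), (x=1, y=8)
  Distance 16: (x=0, y=0), (x=0, y=8), (x=2, y=8), (x=1, y=9)
Total reachable: 77 (grid has 77 open cells total)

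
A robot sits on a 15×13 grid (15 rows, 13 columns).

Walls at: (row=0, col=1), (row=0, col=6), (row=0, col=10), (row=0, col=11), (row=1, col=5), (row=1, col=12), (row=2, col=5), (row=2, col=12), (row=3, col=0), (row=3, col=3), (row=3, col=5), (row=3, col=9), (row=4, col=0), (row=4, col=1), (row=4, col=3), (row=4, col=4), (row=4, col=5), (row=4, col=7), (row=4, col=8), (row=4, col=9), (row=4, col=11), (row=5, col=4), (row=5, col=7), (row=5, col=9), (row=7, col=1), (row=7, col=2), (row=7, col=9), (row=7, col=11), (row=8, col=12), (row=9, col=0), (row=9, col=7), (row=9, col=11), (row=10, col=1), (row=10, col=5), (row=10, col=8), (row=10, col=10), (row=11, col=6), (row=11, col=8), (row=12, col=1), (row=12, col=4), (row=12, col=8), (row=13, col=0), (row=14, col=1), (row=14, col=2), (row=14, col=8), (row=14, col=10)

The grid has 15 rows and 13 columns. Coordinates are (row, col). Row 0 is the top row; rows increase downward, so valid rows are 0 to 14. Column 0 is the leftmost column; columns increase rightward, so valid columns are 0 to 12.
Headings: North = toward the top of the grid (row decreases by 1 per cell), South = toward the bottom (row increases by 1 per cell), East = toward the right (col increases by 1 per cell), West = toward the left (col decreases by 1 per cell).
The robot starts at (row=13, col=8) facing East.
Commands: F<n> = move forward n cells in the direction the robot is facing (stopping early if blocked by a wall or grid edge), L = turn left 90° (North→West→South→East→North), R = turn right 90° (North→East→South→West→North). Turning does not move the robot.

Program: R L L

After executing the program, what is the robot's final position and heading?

Start: (row=13, col=8), facing East
  R: turn right, now facing South
  L: turn left, now facing East
  L: turn left, now facing North
Final: (row=13, col=8), facing North

Answer: Final position: (row=13, col=8), facing North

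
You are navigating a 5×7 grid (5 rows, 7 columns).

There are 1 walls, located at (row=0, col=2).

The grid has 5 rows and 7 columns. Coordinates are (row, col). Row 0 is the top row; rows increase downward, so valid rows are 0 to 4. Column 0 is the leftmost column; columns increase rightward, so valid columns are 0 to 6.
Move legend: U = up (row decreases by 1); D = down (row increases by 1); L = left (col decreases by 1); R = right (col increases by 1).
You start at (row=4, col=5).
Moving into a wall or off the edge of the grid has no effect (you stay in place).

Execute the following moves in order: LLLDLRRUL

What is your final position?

Answer: Final position: (row=3, col=2)

Derivation:
Start: (row=4, col=5)
  L (left): (row=4, col=5) -> (row=4, col=4)
  L (left): (row=4, col=4) -> (row=4, col=3)
  L (left): (row=4, col=3) -> (row=4, col=2)
  D (down): blocked, stay at (row=4, col=2)
  L (left): (row=4, col=2) -> (row=4, col=1)
  R (right): (row=4, col=1) -> (row=4, col=2)
  R (right): (row=4, col=2) -> (row=4, col=3)
  U (up): (row=4, col=3) -> (row=3, col=3)
  L (left): (row=3, col=3) -> (row=3, col=2)
Final: (row=3, col=2)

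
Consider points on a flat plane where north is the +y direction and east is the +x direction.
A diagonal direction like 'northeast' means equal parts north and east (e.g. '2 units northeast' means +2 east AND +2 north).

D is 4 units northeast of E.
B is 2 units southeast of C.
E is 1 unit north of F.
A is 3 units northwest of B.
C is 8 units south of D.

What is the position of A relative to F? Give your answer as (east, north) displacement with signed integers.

Place F at the origin (east=0, north=0).
  E is 1 unit north of F: delta (east=+0, north=+1); E at (east=0, north=1).
  D is 4 units northeast of E: delta (east=+4, north=+4); D at (east=4, north=5).
  C is 8 units south of D: delta (east=+0, north=-8); C at (east=4, north=-3).
  B is 2 units southeast of C: delta (east=+2, north=-2); B at (east=6, north=-5).
  A is 3 units northwest of B: delta (east=-3, north=+3); A at (east=3, north=-2).
Therefore A relative to F: (east=3, north=-2).

Answer: A is at (east=3, north=-2) relative to F.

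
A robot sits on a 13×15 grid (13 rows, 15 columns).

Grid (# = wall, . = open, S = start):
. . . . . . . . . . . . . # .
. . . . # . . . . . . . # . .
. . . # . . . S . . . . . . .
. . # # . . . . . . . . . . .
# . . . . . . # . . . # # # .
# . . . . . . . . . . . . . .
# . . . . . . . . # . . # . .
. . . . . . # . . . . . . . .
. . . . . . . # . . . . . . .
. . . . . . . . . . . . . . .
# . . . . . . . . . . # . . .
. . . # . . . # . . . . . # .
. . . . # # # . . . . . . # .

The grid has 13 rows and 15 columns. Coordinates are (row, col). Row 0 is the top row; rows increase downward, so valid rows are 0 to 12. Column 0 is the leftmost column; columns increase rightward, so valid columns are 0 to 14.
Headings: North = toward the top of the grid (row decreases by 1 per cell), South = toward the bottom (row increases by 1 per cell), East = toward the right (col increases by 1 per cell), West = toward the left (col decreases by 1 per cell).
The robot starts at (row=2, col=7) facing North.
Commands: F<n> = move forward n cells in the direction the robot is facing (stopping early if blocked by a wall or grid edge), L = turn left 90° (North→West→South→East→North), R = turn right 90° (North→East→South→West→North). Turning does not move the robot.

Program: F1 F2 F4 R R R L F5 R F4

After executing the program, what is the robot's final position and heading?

Start: (row=2, col=7), facing North
  F1: move forward 1, now at (row=1, col=7)
  F2: move forward 1/2 (blocked), now at (row=0, col=7)
  F4: move forward 0/4 (blocked), now at (row=0, col=7)
  R: turn right, now facing East
  R: turn right, now facing South
  R: turn right, now facing West
  L: turn left, now facing South
  F5: move forward 3/5 (blocked), now at (row=3, col=7)
  R: turn right, now facing West
  F4: move forward 3/4 (blocked), now at (row=3, col=4)
Final: (row=3, col=4), facing West

Answer: Final position: (row=3, col=4), facing West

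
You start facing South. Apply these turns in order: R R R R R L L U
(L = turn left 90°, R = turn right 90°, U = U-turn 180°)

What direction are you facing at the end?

Answer: Final heading: West

Derivation:
Start: South
  R (right (90° clockwise)) -> West
  R (right (90° clockwise)) -> North
  R (right (90° clockwise)) -> East
  R (right (90° clockwise)) -> South
  R (right (90° clockwise)) -> West
  L (left (90° counter-clockwise)) -> South
  L (left (90° counter-clockwise)) -> East
  U (U-turn (180°)) -> West
Final: West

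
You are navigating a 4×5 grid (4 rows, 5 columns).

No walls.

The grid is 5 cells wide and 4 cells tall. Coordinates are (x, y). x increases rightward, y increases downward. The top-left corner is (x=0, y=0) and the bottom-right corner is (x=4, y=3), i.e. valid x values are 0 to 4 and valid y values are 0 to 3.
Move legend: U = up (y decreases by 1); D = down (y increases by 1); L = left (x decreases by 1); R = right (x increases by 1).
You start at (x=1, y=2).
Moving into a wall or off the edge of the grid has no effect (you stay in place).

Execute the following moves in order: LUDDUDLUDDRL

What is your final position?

Answer: Final position: (x=0, y=3)

Derivation:
Start: (x=1, y=2)
  L (left): (x=1, y=2) -> (x=0, y=2)
  U (up): (x=0, y=2) -> (x=0, y=1)
  D (down): (x=0, y=1) -> (x=0, y=2)
  D (down): (x=0, y=2) -> (x=0, y=3)
  U (up): (x=0, y=3) -> (x=0, y=2)
  D (down): (x=0, y=2) -> (x=0, y=3)
  L (left): blocked, stay at (x=0, y=3)
  U (up): (x=0, y=3) -> (x=0, y=2)
  D (down): (x=0, y=2) -> (x=0, y=3)
  D (down): blocked, stay at (x=0, y=3)
  R (right): (x=0, y=3) -> (x=1, y=3)
  L (left): (x=1, y=3) -> (x=0, y=3)
Final: (x=0, y=3)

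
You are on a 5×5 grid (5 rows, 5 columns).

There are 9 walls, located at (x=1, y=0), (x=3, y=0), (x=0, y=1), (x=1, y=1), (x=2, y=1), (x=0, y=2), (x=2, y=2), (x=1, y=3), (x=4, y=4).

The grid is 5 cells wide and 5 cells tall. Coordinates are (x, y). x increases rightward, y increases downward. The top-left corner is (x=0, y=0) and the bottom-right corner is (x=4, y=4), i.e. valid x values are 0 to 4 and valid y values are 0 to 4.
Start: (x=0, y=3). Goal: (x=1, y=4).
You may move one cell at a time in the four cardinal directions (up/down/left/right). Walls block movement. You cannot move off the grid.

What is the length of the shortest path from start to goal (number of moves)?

Answer: Shortest path length: 2

Derivation:
BFS from (x=0, y=3) until reaching (x=1, y=4):
  Distance 0: (x=0, y=3)
  Distance 1: (x=0, y=4)
  Distance 2: (x=1, y=4)  <- goal reached here
One shortest path (2 moves): (x=0, y=3) -> (x=0, y=4) -> (x=1, y=4)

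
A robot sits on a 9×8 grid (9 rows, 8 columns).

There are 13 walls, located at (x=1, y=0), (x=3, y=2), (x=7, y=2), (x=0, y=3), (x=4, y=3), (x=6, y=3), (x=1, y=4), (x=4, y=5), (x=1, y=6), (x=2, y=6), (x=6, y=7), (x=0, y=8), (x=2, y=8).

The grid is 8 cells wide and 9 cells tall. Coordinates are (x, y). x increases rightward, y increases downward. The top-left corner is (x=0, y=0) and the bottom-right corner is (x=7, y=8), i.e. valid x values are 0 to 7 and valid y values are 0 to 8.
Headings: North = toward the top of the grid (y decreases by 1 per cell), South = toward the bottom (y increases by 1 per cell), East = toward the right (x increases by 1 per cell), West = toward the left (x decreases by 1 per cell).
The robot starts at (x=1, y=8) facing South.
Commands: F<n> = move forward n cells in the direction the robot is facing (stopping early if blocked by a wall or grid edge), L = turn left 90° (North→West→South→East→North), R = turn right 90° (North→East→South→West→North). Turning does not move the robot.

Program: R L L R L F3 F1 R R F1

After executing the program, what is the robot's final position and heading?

Start: (x=1, y=8), facing South
  R: turn right, now facing West
  L: turn left, now facing South
  L: turn left, now facing East
  R: turn right, now facing South
  L: turn left, now facing East
  F3: move forward 0/3 (blocked), now at (x=1, y=8)
  F1: move forward 0/1 (blocked), now at (x=1, y=8)
  R: turn right, now facing South
  R: turn right, now facing West
  F1: move forward 0/1 (blocked), now at (x=1, y=8)
Final: (x=1, y=8), facing West

Answer: Final position: (x=1, y=8), facing West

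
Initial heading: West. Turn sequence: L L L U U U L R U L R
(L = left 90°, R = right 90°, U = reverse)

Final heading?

Start: West
  L (left (90° counter-clockwise)) -> South
  L (left (90° counter-clockwise)) -> East
  L (left (90° counter-clockwise)) -> North
  U (U-turn (180°)) -> South
  U (U-turn (180°)) -> North
  U (U-turn (180°)) -> South
  L (left (90° counter-clockwise)) -> East
  R (right (90° clockwise)) -> South
  U (U-turn (180°)) -> North
  L (left (90° counter-clockwise)) -> West
  R (right (90° clockwise)) -> North
Final: North

Answer: Final heading: North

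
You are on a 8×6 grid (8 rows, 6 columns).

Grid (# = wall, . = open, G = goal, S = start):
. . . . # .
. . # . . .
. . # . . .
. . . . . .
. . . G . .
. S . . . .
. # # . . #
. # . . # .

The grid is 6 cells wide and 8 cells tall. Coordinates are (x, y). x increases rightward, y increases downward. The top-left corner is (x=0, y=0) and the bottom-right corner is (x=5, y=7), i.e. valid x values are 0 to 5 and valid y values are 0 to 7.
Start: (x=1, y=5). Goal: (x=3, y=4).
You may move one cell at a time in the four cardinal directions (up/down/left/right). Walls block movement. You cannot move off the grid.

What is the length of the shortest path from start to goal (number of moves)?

Answer: Shortest path length: 3

Derivation:
BFS from (x=1, y=5) until reaching (x=3, y=4):
  Distance 0: (x=1, y=5)
  Distance 1: (x=1, y=4), (x=0, y=5), (x=2, y=5)
  Distance 2: (x=1, y=3), (x=0, y=4), (x=2, y=4), (x=3, y=5), (x=0, y=6)
  Distance 3: (x=1, y=2), (x=0, y=3), (x=2, y=3), (x=3, y=4), (x=4, y=5), (x=3, y=6), (x=0, y=7)  <- goal reached here
One shortest path (3 moves): (x=1, y=5) -> (x=2, y=5) -> (x=3, y=5) -> (x=3, y=4)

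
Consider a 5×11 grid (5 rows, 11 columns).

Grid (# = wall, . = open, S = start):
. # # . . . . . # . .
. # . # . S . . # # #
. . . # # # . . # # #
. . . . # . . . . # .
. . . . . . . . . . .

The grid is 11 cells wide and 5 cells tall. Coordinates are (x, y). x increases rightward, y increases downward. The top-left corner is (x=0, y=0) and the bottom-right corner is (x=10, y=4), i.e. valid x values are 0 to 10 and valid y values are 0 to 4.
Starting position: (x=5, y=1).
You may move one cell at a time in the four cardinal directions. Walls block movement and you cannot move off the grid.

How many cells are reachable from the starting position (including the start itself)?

BFS flood-fill from (x=5, y=1):
  Distance 0: (x=5, y=1)
  Distance 1: (x=5, y=0), (x=4, y=1), (x=6, y=1)
  Distance 2: (x=4, y=0), (x=6, y=0), (x=7, y=1), (x=6, y=2)
  Distance 3: (x=3, y=0), (x=7, y=0), (x=7, y=2), (x=6, y=3)
  Distance 4: (x=5, y=3), (x=7, y=3), (x=6, y=4)
  Distance 5: (x=8, y=3), (x=5, y=4), (x=7, y=4)
  Distance 6: (x=4, y=4), (x=8, y=4)
  Distance 7: (x=3, y=4), (x=9, y=4)
  Distance 8: (x=3, y=3), (x=2, y=4), (x=10, y=4)
  Distance 9: (x=2, y=3), (x=10, y=3), (x=1, y=4)
  Distance 10: (x=2, y=2), (x=1, y=3), (x=0, y=4)
  Distance 11: (x=2, y=1), (x=1, y=2), (x=0, y=3)
  Distance 12: (x=0, y=2)
  Distance 13: (x=0, y=1)
  Distance 14: (x=0, y=0)
Total reachable: 37 (grid has 39 open cells total)

Answer: Reachable cells: 37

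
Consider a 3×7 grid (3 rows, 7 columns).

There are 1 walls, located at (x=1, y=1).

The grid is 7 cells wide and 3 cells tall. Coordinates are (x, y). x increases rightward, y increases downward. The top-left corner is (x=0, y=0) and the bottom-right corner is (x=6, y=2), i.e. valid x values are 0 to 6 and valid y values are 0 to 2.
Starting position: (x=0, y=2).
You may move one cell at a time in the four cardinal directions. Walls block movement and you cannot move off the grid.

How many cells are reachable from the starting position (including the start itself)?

BFS flood-fill from (x=0, y=2):
  Distance 0: (x=0, y=2)
  Distance 1: (x=0, y=1), (x=1, y=2)
  Distance 2: (x=0, y=0), (x=2, y=2)
  Distance 3: (x=1, y=0), (x=2, y=1), (x=3, y=2)
  Distance 4: (x=2, y=0), (x=3, y=1), (x=4, y=2)
  Distance 5: (x=3, y=0), (x=4, y=1), (x=5, y=2)
  Distance 6: (x=4, y=0), (x=5, y=1), (x=6, y=2)
  Distance 7: (x=5, y=0), (x=6, y=1)
  Distance 8: (x=6, y=0)
Total reachable: 20 (grid has 20 open cells total)

Answer: Reachable cells: 20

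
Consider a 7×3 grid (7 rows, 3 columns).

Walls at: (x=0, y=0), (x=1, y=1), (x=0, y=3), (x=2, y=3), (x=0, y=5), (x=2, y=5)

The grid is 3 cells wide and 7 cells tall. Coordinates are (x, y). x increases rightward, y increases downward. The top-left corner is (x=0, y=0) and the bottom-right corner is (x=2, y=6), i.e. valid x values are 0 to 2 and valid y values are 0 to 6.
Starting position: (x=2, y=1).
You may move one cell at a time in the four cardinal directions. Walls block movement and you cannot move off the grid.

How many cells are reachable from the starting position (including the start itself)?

Answer: Reachable cells: 15

Derivation:
BFS flood-fill from (x=2, y=1):
  Distance 0: (x=2, y=1)
  Distance 1: (x=2, y=0), (x=2, y=2)
  Distance 2: (x=1, y=0), (x=1, y=2)
  Distance 3: (x=0, y=2), (x=1, y=3)
  Distance 4: (x=0, y=1), (x=1, y=4)
  Distance 5: (x=0, y=4), (x=2, y=4), (x=1, y=5)
  Distance 6: (x=1, y=6)
  Distance 7: (x=0, y=6), (x=2, y=6)
Total reachable: 15 (grid has 15 open cells total)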